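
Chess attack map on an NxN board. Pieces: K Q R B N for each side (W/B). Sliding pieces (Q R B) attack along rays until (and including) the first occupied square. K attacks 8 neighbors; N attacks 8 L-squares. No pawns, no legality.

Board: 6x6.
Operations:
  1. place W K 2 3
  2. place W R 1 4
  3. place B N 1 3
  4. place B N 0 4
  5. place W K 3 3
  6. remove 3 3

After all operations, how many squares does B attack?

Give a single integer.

Op 1: place WK@(2,3)
Op 2: place WR@(1,4)
Op 3: place BN@(1,3)
Op 4: place BN@(0,4)
Op 5: place WK@(3,3)
Op 6: remove (3,3)
Per-piece attacks for B:
  BN@(0,4): attacks (2,5) (1,2) (2,3)
  BN@(1,3): attacks (2,5) (3,4) (0,5) (2,1) (3,2) (0,1)
Union (8 distinct): (0,1) (0,5) (1,2) (2,1) (2,3) (2,5) (3,2) (3,4)

Answer: 8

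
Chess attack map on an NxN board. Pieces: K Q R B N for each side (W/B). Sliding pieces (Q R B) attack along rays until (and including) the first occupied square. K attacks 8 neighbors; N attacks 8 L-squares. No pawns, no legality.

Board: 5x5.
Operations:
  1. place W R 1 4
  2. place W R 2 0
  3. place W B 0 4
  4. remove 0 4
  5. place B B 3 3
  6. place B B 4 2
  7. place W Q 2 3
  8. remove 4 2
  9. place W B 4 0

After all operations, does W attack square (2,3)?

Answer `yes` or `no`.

Op 1: place WR@(1,4)
Op 2: place WR@(2,0)
Op 3: place WB@(0,4)
Op 4: remove (0,4)
Op 5: place BB@(3,3)
Op 6: place BB@(4,2)
Op 7: place WQ@(2,3)
Op 8: remove (4,2)
Op 9: place WB@(4,0)
Per-piece attacks for W:
  WR@(1,4): attacks (1,3) (1,2) (1,1) (1,0) (2,4) (3,4) (4,4) (0,4)
  WR@(2,0): attacks (2,1) (2,2) (2,3) (3,0) (4,0) (1,0) (0,0) [ray(0,1) blocked at (2,3); ray(1,0) blocked at (4,0)]
  WQ@(2,3): attacks (2,4) (2,2) (2,1) (2,0) (3,3) (1,3) (0,3) (3,4) (3,2) (4,1) (1,4) (1,2) (0,1) [ray(0,-1) blocked at (2,0); ray(1,0) blocked at (3,3); ray(-1,1) blocked at (1,4)]
  WB@(4,0): attacks (3,1) (2,2) (1,3) (0,4)
W attacks (2,3): yes

Answer: yes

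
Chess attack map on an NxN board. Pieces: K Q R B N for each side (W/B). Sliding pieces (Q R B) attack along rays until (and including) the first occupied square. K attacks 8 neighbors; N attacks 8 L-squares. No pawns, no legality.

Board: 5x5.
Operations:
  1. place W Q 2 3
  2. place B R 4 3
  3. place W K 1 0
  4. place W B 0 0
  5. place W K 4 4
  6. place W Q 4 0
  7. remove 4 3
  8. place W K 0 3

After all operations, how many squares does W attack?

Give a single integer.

Answer: 23

Derivation:
Op 1: place WQ@(2,3)
Op 2: place BR@(4,3)
Op 3: place WK@(1,0)
Op 4: place WB@(0,0)
Op 5: place WK@(4,4)
Op 6: place WQ@(4,0)
Op 7: remove (4,3)
Op 8: place WK@(0,3)
Per-piece attacks for W:
  WB@(0,0): attacks (1,1) (2,2) (3,3) (4,4) [ray(1,1) blocked at (4,4)]
  WK@(0,3): attacks (0,4) (0,2) (1,3) (1,4) (1,2)
  WK@(1,0): attacks (1,1) (2,0) (0,0) (2,1) (0,1)
  WQ@(2,3): attacks (2,4) (2,2) (2,1) (2,0) (3,3) (4,3) (1,3) (0,3) (3,4) (3,2) (4,1) (1,4) (1,2) (0,1) [ray(-1,0) blocked at (0,3)]
  WQ@(4,0): attacks (4,1) (4,2) (4,3) (4,4) (3,0) (2,0) (1,0) (3,1) (2,2) (1,3) (0,4) [ray(0,1) blocked at (4,4); ray(-1,0) blocked at (1,0)]
  WK@(4,4): attacks (4,3) (3,4) (3,3)
Union (23 distinct): (0,0) (0,1) (0,2) (0,3) (0,4) (1,0) (1,1) (1,2) (1,3) (1,4) (2,0) (2,1) (2,2) (2,4) (3,0) (3,1) (3,2) (3,3) (3,4) (4,1) (4,2) (4,3) (4,4)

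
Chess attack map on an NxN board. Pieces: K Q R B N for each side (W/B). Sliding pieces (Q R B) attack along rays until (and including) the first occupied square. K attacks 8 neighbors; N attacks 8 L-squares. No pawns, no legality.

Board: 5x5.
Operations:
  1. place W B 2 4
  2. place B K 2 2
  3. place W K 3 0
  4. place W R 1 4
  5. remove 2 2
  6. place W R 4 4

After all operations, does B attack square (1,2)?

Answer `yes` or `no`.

Answer: no

Derivation:
Op 1: place WB@(2,4)
Op 2: place BK@(2,2)
Op 3: place WK@(3,0)
Op 4: place WR@(1,4)
Op 5: remove (2,2)
Op 6: place WR@(4,4)
Per-piece attacks for B:
B attacks (1,2): no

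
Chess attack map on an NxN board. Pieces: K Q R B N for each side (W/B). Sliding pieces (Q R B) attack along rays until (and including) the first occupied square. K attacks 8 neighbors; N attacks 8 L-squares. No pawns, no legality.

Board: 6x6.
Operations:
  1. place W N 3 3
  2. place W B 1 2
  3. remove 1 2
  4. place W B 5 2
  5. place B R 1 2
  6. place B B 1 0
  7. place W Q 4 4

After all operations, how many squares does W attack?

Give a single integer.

Op 1: place WN@(3,3)
Op 2: place WB@(1,2)
Op 3: remove (1,2)
Op 4: place WB@(5,2)
Op 5: place BR@(1,2)
Op 6: place BB@(1,0)
Op 7: place WQ@(4,4)
Per-piece attacks for W:
  WN@(3,3): attacks (4,5) (5,4) (2,5) (1,4) (4,1) (5,2) (2,1) (1,2)
  WQ@(4,4): attacks (4,5) (4,3) (4,2) (4,1) (4,0) (5,4) (3,4) (2,4) (1,4) (0,4) (5,5) (5,3) (3,5) (3,3) [ray(-1,-1) blocked at (3,3)]
  WB@(5,2): attacks (4,3) (3,4) (2,5) (4,1) (3,0)
Union (19 distinct): (0,4) (1,2) (1,4) (2,1) (2,4) (2,5) (3,0) (3,3) (3,4) (3,5) (4,0) (4,1) (4,2) (4,3) (4,5) (5,2) (5,3) (5,4) (5,5)

Answer: 19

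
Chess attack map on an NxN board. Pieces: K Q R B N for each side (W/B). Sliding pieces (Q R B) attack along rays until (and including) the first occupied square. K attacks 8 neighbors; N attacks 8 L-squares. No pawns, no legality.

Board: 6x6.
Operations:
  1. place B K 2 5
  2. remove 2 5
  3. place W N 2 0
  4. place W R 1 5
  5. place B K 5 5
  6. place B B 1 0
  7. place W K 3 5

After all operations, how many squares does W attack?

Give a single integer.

Op 1: place BK@(2,5)
Op 2: remove (2,5)
Op 3: place WN@(2,0)
Op 4: place WR@(1,5)
Op 5: place BK@(5,5)
Op 6: place BB@(1,0)
Op 7: place WK@(3,5)
Per-piece attacks for W:
  WR@(1,5): attacks (1,4) (1,3) (1,2) (1,1) (1,0) (2,5) (3,5) (0,5) [ray(0,-1) blocked at (1,0); ray(1,0) blocked at (3,5)]
  WN@(2,0): attacks (3,2) (4,1) (1,2) (0,1)
  WK@(3,5): attacks (3,4) (4,5) (2,5) (4,4) (2,4)
Union (15 distinct): (0,1) (0,5) (1,0) (1,1) (1,2) (1,3) (1,4) (2,4) (2,5) (3,2) (3,4) (3,5) (4,1) (4,4) (4,5)

Answer: 15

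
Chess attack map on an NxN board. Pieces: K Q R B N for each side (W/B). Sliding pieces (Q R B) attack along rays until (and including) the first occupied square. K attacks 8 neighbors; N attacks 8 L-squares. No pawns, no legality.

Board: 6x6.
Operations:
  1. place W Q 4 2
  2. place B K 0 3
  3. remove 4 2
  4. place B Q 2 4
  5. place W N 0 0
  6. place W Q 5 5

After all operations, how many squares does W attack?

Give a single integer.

Op 1: place WQ@(4,2)
Op 2: place BK@(0,3)
Op 3: remove (4,2)
Op 4: place BQ@(2,4)
Op 5: place WN@(0,0)
Op 6: place WQ@(5,5)
Per-piece attacks for W:
  WN@(0,0): attacks (1,2) (2,1)
  WQ@(5,5): attacks (5,4) (5,3) (5,2) (5,1) (5,0) (4,5) (3,5) (2,5) (1,5) (0,5) (4,4) (3,3) (2,2) (1,1) (0,0) [ray(-1,-1) blocked at (0,0)]
Union (17 distinct): (0,0) (0,5) (1,1) (1,2) (1,5) (2,1) (2,2) (2,5) (3,3) (3,5) (4,4) (4,5) (5,0) (5,1) (5,2) (5,3) (5,4)

Answer: 17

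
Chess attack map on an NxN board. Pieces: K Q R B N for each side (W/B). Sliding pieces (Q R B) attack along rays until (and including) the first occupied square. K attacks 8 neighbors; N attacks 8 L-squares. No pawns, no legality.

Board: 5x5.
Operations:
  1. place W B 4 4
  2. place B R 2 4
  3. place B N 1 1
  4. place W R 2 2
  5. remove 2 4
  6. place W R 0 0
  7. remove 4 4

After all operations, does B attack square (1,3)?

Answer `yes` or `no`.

Answer: no

Derivation:
Op 1: place WB@(4,4)
Op 2: place BR@(2,4)
Op 3: place BN@(1,1)
Op 4: place WR@(2,2)
Op 5: remove (2,4)
Op 6: place WR@(0,0)
Op 7: remove (4,4)
Per-piece attacks for B:
  BN@(1,1): attacks (2,3) (3,2) (0,3) (3,0)
B attacks (1,3): no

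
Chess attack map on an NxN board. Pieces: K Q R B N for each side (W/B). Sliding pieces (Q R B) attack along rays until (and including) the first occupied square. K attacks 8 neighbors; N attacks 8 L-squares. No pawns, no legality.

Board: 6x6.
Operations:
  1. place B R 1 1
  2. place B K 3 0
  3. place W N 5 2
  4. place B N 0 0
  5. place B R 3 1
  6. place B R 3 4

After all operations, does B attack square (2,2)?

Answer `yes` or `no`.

Answer: no

Derivation:
Op 1: place BR@(1,1)
Op 2: place BK@(3,0)
Op 3: place WN@(5,2)
Op 4: place BN@(0,0)
Op 5: place BR@(3,1)
Op 6: place BR@(3,4)
Per-piece attacks for B:
  BN@(0,0): attacks (1,2) (2,1)
  BR@(1,1): attacks (1,2) (1,3) (1,4) (1,5) (1,0) (2,1) (3,1) (0,1) [ray(1,0) blocked at (3,1)]
  BK@(3,0): attacks (3,1) (4,0) (2,0) (4,1) (2,1)
  BR@(3,1): attacks (3,2) (3,3) (3,4) (3,0) (4,1) (5,1) (2,1) (1,1) [ray(0,1) blocked at (3,4); ray(0,-1) blocked at (3,0); ray(-1,0) blocked at (1,1)]
  BR@(3,4): attacks (3,5) (3,3) (3,2) (3,1) (4,4) (5,4) (2,4) (1,4) (0,4) [ray(0,-1) blocked at (3,1)]
B attacks (2,2): no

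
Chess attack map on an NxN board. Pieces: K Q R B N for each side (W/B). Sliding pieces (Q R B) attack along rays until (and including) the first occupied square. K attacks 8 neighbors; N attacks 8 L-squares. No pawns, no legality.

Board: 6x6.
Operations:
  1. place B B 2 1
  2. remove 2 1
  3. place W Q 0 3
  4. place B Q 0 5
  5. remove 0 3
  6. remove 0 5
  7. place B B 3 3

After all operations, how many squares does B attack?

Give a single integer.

Op 1: place BB@(2,1)
Op 2: remove (2,1)
Op 3: place WQ@(0,3)
Op 4: place BQ@(0,5)
Op 5: remove (0,3)
Op 6: remove (0,5)
Op 7: place BB@(3,3)
Per-piece attacks for B:
  BB@(3,3): attacks (4,4) (5,5) (4,2) (5,1) (2,4) (1,5) (2,2) (1,1) (0,0)
Union (9 distinct): (0,0) (1,1) (1,5) (2,2) (2,4) (4,2) (4,4) (5,1) (5,5)

Answer: 9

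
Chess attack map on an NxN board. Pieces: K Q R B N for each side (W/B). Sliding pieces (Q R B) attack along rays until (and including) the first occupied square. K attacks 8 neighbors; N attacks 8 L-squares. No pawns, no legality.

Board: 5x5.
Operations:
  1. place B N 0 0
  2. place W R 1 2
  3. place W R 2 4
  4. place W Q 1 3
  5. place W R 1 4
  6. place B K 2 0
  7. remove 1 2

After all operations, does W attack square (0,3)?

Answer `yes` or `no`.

Op 1: place BN@(0,0)
Op 2: place WR@(1,2)
Op 3: place WR@(2,4)
Op 4: place WQ@(1,3)
Op 5: place WR@(1,4)
Op 6: place BK@(2,0)
Op 7: remove (1,2)
Per-piece attacks for W:
  WQ@(1,3): attacks (1,4) (1,2) (1,1) (1,0) (2,3) (3,3) (4,3) (0,3) (2,4) (2,2) (3,1) (4,0) (0,4) (0,2) [ray(0,1) blocked at (1,4); ray(1,1) blocked at (2,4)]
  WR@(1,4): attacks (1,3) (2,4) (0,4) [ray(0,-1) blocked at (1,3); ray(1,0) blocked at (2,4)]
  WR@(2,4): attacks (2,3) (2,2) (2,1) (2,0) (3,4) (4,4) (1,4) [ray(0,-1) blocked at (2,0); ray(-1,0) blocked at (1,4)]
W attacks (0,3): yes

Answer: yes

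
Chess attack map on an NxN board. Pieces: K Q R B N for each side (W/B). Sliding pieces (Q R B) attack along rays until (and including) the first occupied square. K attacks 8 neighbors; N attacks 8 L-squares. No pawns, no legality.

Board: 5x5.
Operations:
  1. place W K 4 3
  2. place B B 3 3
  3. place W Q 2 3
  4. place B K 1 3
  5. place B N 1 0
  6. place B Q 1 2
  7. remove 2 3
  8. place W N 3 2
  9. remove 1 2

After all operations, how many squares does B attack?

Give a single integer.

Answer: 13

Derivation:
Op 1: place WK@(4,3)
Op 2: place BB@(3,3)
Op 3: place WQ@(2,3)
Op 4: place BK@(1,3)
Op 5: place BN@(1,0)
Op 6: place BQ@(1,2)
Op 7: remove (2,3)
Op 8: place WN@(3,2)
Op 9: remove (1,2)
Per-piece attacks for B:
  BN@(1,0): attacks (2,2) (3,1) (0,2)
  BK@(1,3): attacks (1,4) (1,2) (2,3) (0,3) (2,4) (2,2) (0,4) (0,2)
  BB@(3,3): attacks (4,4) (4,2) (2,4) (2,2) (1,1) (0,0)
Union (13 distinct): (0,0) (0,2) (0,3) (0,4) (1,1) (1,2) (1,4) (2,2) (2,3) (2,4) (3,1) (4,2) (4,4)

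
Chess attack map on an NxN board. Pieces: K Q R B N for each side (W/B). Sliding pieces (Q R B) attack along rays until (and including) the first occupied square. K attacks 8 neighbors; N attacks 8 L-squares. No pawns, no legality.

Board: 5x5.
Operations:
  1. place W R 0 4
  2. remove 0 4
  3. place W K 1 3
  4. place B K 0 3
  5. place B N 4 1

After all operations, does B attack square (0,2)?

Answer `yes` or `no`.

Op 1: place WR@(0,4)
Op 2: remove (0,4)
Op 3: place WK@(1,3)
Op 4: place BK@(0,3)
Op 5: place BN@(4,1)
Per-piece attacks for B:
  BK@(0,3): attacks (0,4) (0,2) (1,3) (1,4) (1,2)
  BN@(4,1): attacks (3,3) (2,2) (2,0)
B attacks (0,2): yes

Answer: yes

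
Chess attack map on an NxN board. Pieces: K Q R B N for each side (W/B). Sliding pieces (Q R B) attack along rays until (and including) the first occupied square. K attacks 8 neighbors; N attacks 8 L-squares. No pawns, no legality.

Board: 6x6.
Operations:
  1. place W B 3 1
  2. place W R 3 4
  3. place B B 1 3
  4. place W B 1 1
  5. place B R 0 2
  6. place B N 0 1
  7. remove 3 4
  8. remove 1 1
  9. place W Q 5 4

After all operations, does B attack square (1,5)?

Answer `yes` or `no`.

Answer: no

Derivation:
Op 1: place WB@(3,1)
Op 2: place WR@(3,4)
Op 3: place BB@(1,3)
Op 4: place WB@(1,1)
Op 5: place BR@(0,2)
Op 6: place BN@(0,1)
Op 7: remove (3,4)
Op 8: remove (1,1)
Op 9: place WQ@(5,4)
Per-piece attacks for B:
  BN@(0,1): attacks (1,3) (2,2) (2,0)
  BR@(0,2): attacks (0,3) (0,4) (0,5) (0,1) (1,2) (2,2) (3,2) (4,2) (5,2) [ray(0,-1) blocked at (0,1)]
  BB@(1,3): attacks (2,4) (3,5) (2,2) (3,1) (0,4) (0,2) [ray(1,-1) blocked at (3,1); ray(-1,-1) blocked at (0,2)]
B attacks (1,5): no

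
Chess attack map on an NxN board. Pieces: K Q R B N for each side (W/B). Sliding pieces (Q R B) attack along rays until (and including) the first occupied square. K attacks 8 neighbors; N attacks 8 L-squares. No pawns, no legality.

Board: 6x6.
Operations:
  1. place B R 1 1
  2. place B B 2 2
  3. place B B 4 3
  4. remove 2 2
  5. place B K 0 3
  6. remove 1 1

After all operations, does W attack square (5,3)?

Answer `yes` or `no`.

Answer: no

Derivation:
Op 1: place BR@(1,1)
Op 2: place BB@(2,2)
Op 3: place BB@(4,3)
Op 4: remove (2,2)
Op 5: place BK@(0,3)
Op 6: remove (1,1)
Per-piece attacks for W:
W attacks (5,3): no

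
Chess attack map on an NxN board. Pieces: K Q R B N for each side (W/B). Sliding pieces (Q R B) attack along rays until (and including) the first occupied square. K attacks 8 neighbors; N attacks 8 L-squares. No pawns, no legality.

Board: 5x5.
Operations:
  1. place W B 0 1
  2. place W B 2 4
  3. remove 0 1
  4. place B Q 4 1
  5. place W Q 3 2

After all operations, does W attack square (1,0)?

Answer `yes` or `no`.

Answer: yes

Derivation:
Op 1: place WB@(0,1)
Op 2: place WB@(2,4)
Op 3: remove (0,1)
Op 4: place BQ@(4,1)
Op 5: place WQ@(3,2)
Per-piece attacks for W:
  WB@(2,4): attacks (3,3) (4,2) (1,3) (0,2)
  WQ@(3,2): attacks (3,3) (3,4) (3,1) (3,0) (4,2) (2,2) (1,2) (0,2) (4,3) (4,1) (2,3) (1,4) (2,1) (1,0) [ray(1,-1) blocked at (4,1)]
W attacks (1,0): yes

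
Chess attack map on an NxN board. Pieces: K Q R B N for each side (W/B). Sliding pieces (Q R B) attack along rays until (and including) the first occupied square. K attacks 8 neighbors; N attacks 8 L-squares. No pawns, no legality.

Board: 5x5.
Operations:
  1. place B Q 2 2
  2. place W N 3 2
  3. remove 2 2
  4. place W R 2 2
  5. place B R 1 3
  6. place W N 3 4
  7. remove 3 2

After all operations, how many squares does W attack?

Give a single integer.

Op 1: place BQ@(2,2)
Op 2: place WN@(3,2)
Op 3: remove (2,2)
Op 4: place WR@(2,2)
Op 5: place BR@(1,3)
Op 6: place WN@(3,4)
Op 7: remove (3,2)
Per-piece attacks for W:
  WR@(2,2): attacks (2,3) (2,4) (2,1) (2,0) (3,2) (4,2) (1,2) (0,2)
  WN@(3,4): attacks (4,2) (2,2) (1,3)
Union (10 distinct): (0,2) (1,2) (1,3) (2,0) (2,1) (2,2) (2,3) (2,4) (3,2) (4,2)

Answer: 10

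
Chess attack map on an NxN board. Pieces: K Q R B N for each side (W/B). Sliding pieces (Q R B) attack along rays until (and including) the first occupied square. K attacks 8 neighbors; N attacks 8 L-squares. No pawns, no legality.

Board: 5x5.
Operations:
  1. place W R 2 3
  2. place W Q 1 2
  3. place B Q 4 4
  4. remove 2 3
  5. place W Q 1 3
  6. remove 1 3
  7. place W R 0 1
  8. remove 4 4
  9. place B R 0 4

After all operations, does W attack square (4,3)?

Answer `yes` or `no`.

Answer: no

Derivation:
Op 1: place WR@(2,3)
Op 2: place WQ@(1,2)
Op 3: place BQ@(4,4)
Op 4: remove (2,3)
Op 5: place WQ@(1,3)
Op 6: remove (1,3)
Op 7: place WR@(0,1)
Op 8: remove (4,4)
Op 9: place BR@(0,4)
Per-piece attacks for W:
  WR@(0,1): attacks (0,2) (0,3) (0,4) (0,0) (1,1) (2,1) (3,1) (4,1) [ray(0,1) blocked at (0,4)]
  WQ@(1,2): attacks (1,3) (1,4) (1,1) (1,0) (2,2) (3,2) (4,2) (0,2) (2,3) (3,4) (2,1) (3,0) (0,3) (0,1) [ray(-1,-1) blocked at (0,1)]
W attacks (4,3): no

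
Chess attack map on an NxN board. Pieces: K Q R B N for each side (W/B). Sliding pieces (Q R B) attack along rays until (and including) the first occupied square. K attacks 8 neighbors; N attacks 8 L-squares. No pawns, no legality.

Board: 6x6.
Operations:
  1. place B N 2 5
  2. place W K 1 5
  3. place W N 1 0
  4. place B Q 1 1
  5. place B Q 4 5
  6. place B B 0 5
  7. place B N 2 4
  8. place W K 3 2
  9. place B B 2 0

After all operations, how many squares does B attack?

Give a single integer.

Op 1: place BN@(2,5)
Op 2: place WK@(1,5)
Op 3: place WN@(1,0)
Op 4: place BQ@(1,1)
Op 5: place BQ@(4,5)
Op 6: place BB@(0,5)
Op 7: place BN@(2,4)
Op 8: place WK@(3,2)
Op 9: place BB@(2,0)
Per-piece attacks for B:
  BB@(0,5): attacks (1,4) (2,3) (3,2) [ray(1,-1) blocked at (3,2)]
  BQ@(1,1): attacks (1,2) (1,3) (1,4) (1,5) (1,0) (2,1) (3,1) (4,1) (5,1) (0,1) (2,2) (3,3) (4,4) (5,5) (2,0) (0,2) (0,0) [ray(0,1) blocked at (1,5); ray(0,-1) blocked at (1,0); ray(1,-1) blocked at (2,0)]
  BB@(2,0): attacks (3,1) (4,2) (5,3) (1,1) [ray(-1,1) blocked at (1,1)]
  BN@(2,4): attacks (4,5) (0,5) (3,2) (4,3) (1,2) (0,3)
  BN@(2,5): attacks (3,3) (4,4) (1,3) (0,4)
  BQ@(4,5): attacks (4,4) (4,3) (4,2) (4,1) (4,0) (5,5) (3,5) (2,5) (5,4) (3,4) (2,3) (1,2) (0,1) [ray(-1,0) blocked at (2,5)]
Union (32 distinct): (0,0) (0,1) (0,2) (0,3) (0,4) (0,5) (1,0) (1,1) (1,2) (1,3) (1,4) (1,5) (2,0) (2,1) (2,2) (2,3) (2,5) (3,1) (3,2) (3,3) (3,4) (3,5) (4,0) (4,1) (4,2) (4,3) (4,4) (4,5) (5,1) (5,3) (5,4) (5,5)

Answer: 32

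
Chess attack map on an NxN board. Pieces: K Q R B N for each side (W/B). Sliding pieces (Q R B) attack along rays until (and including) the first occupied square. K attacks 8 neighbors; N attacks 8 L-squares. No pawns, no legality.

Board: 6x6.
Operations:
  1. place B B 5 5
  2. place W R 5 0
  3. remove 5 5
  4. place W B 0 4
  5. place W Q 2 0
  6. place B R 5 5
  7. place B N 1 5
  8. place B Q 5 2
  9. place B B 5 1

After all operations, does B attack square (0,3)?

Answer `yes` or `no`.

Op 1: place BB@(5,5)
Op 2: place WR@(5,0)
Op 3: remove (5,5)
Op 4: place WB@(0,4)
Op 5: place WQ@(2,0)
Op 6: place BR@(5,5)
Op 7: place BN@(1,5)
Op 8: place BQ@(5,2)
Op 9: place BB@(5,1)
Per-piece attacks for B:
  BN@(1,5): attacks (2,3) (3,4) (0,3)
  BB@(5,1): attacks (4,2) (3,3) (2,4) (1,5) (4,0) [ray(-1,1) blocked at (1,5)]
  BQ@(5,2): attacks (5,3) (5,4) (5,5) (5,1) (4,2) (3,2) (2,2) (1,2) (0,2) (4,3) (3,4) (2,5) (4,1) (3,0) [ray(0,1) blocked at (5,5); ray(0,-1) blocked at (5,1)]
  BR@(5,5): attacks (5,4) (5,3) (5,2) (4,5) (3,5) (2,5) (1,5) [ray(0,-1) blocked at (5,2); ray(-1,0) blocked at (1,5)]
B attacks (0,3): yes

Answer: yes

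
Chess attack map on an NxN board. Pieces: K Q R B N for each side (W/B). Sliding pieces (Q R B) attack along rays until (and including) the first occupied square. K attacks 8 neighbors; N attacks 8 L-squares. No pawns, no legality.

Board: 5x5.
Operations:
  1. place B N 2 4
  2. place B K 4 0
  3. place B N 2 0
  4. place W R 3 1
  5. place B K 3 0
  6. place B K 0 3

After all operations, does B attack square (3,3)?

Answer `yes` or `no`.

Op 1: place BN@(2,4)
Op 2: place BK@(4,0)
Op 3: place BN@(2,0)
Op 4: place WR@(3,1)
Op 5: place BK@(3,0)
Op 6: place BK@(0,3)
Per-piece attacks for B:
  BK@(0,3): attacks (0,4) (0,2) (1,3) (1,4) (1,2)
  BN@(2,0): attacks (3,2) (4,1) (1,2) (0,1)
  BN@(2,4): attacks (3,2) (4,3) (1,2) (0,3)
  BK@(3,0): attacks (3,1) (4,0) (2,0) (4,1) (2,1)
  BK@(4,0): attacks (4,1) (3,0) (3,1)
B attacks (3,3): no

Answer: no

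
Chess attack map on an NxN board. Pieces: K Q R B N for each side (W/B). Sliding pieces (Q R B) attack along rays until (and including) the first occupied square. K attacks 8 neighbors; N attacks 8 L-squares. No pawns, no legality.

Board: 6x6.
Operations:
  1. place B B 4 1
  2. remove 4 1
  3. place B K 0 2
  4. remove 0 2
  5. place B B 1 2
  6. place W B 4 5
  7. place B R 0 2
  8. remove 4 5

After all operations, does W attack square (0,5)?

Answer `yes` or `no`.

Answer: no

Derivation:
Op 1: place BB@(4,1)
Op 2: remove (4,1)
Op 3: place BK@(0,2)
Op 4: remove (0,2)
Op 5: place BB@(1,2)
Op 6: place WB@(4,5)
Op 7: place BR@(0,2)
Op 8: remove (4,5)
Per-piece attacks for W:
W attacks (0,5): no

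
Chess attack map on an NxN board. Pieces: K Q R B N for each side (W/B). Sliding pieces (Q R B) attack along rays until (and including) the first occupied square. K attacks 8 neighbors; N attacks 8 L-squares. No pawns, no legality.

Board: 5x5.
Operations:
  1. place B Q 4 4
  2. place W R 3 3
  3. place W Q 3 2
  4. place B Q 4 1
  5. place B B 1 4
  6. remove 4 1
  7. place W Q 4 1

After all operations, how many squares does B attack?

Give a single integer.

Op 1: place BQ@(4,4)
Op 2: place WR@(3,3)
Op 3: place WQ@(3,2)
Op 4: place BQ@(4,1)
Op 5: place BB@(1,4)
Op 6: remove (4,1)
Op 7: place WQ@(4,1)
Per-piece attacks for B:
  BB@(1,4): attacks (2,3) (3,2) (0,3) [ray(1,-1) blocked at (3,2)]
  BQ@(4,4): attacks (4,3) (4,2) (4,1) (3,4) (2,4) (1,4) (3,3) [ray(0,-1) blocked at (4,1); ray(-1,0) blocked at (1,4); ray(-1,-1) blocked at (3,3)]
Union (10 distinct): (0,3) (1,4) (2,3) (2,4) (3,2) (3,3) (3,4) (4,1) (4,2) (4,3)

Answer: 10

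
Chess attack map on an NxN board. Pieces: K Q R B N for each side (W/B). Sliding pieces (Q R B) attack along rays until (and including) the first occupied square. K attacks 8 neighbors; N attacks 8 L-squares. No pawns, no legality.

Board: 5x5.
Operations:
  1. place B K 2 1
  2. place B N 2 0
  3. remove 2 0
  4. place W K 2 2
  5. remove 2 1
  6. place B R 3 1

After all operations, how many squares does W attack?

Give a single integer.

Op 1: place BK@(2,1)
Op 2: place BN@(2,0)
Op 3: remove (2,0)
Op 4: place WK@(2,2)
Op 5: remove (2,1)
Op 6: place BR@(3,1)
Per-piece attacks for W:
  WK@(2,2): attacks (2,3) (2,1) (3,2) (1,2) (3,3) (3,1) (1,3) (1,1)
Union (8 distinct): (1,1) (1,2) (1,3) (2,1) (2,3) (3,1) (3,2) (3,3)

Answer: 8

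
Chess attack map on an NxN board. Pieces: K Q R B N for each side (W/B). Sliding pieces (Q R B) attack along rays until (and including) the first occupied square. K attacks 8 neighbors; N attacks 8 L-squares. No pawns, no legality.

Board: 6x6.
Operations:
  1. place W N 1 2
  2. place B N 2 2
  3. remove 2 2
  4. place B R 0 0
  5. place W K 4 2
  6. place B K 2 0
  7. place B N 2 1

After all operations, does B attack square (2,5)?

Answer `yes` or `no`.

Op 1: place WN@(1,2)
Op 2: place BN@(2,2)
Op 3: remove (2,2)
Op 4: place BR@(0,0)
Op 5: place WK@(4,2)
Op 6: place BK@(2,0)
Op 7: place BN@(2,1)
Per-piece attacks for B:
  BR@(0,0): attacks (0,1) (0,2) (0,3) (0,4) (0,5) (1,0) (2,0) [ray(1,0) blocked at (2,0)]
  BK@(2,0): attacks (2,1) (3,0) (1,0) (3,1) (1,1)
  BN@(2,1): attacks (3,3) (4,2) (1,3) (0,2) (4,0) (0,0)
B attacks (2,5): no

Answer: no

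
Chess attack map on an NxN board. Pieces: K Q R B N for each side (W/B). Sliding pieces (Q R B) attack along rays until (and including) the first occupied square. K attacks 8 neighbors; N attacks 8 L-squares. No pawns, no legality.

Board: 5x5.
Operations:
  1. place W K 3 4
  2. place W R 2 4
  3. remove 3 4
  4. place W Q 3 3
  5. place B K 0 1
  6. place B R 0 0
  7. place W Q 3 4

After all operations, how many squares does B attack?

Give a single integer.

Answer: 9

Derivation:
Op 1: place WK@(3,4)
Op 2: place WR@(2,4)
Op 3: remove (3,4)
Op 4: place WQ@(3,3)
Op 5: place BK@(0,1)
Op 6: place BR@(0,0)
Op 7: place WQ@(3,4)
Per-piece attacks for B:
  BR@(0,0): attacks (0,1) (1,0) (2,0) (3,0) (4,0) [ray(0,1) blocked at (0,1)]
  BK@(0,1): attacks (0,2) (0,0) (1,1) (1,2) (1,0)
Union (9 distinct): (0,0) (0,1) (0,2) (1,0) (1,1) (1,2) (2,0) (3,0) (4,0)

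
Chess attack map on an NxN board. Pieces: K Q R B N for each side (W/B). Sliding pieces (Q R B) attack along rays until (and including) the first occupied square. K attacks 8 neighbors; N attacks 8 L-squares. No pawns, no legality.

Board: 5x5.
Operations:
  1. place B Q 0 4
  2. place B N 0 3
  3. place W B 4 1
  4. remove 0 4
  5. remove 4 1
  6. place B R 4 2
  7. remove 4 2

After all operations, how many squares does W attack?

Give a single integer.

Op 1: place BQ@(0,4)
Op 2: place BN@(0,3)
Op 3: place WB@(4,1)
Op 4: remove (0,4)
Op 5: remove (4,1)
Op 6: place BR@(4,2)
Op 7: remove (4,2)
Per-piece attacks for W:
Union (0 distinct): (none)

Answer: 0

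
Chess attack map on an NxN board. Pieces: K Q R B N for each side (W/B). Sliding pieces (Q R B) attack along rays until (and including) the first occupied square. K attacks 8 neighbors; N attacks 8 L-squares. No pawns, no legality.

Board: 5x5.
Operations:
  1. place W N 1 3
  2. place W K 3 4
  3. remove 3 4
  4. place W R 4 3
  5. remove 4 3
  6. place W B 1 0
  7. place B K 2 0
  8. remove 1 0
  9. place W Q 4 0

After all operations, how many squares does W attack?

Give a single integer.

Answer: 13

Derivation:
Op 1: place WN@(1,3)
Op 2: place WK@(3,4)
Op 3: remove (3,4)
Op 4: place WR@(4,3)
Op 5: remove (4,3)
Op 6: place WB@(1,0)
Op 7: place BK@(2,0)
Op 8: remove (1,0)
Op 9: place WQ@(4,0)
Per-piece attacks for W:
  WN@(1,3): attacks (3,4) (2,1) (3,2) (0,1)
  WQ@(4,0): attacks (4,1) (4,2) (4,3) (4,4) (3,0) (2,0) (3,1) (2,2) (1,3) [ray(-1,0) blocked at (2,0); ray(-1,1) blocked at (1,3)]
Union (13 distinct): (0,1) (1,3) (2,0) (2,1) (2,2) (3,0) (3,1) (3,2) (3,4) (4,1) (4,2) (4,3) (4,4)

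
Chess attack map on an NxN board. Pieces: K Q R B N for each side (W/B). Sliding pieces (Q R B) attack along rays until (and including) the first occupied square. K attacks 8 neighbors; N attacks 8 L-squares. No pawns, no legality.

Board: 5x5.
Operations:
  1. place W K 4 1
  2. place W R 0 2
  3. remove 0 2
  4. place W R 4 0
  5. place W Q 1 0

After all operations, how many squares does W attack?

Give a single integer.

Op 1: place WK@(4,1)
Op 2: place WR@(0,2)
Op 3: remove (0,2)
Op 4: place WR@(4,0)
Op 5: place WQ@(1,0)
Per-piece attacks for W:
  WQ@(1,0): attacks (1,1) (1,2) (1,3) (1,4) (2,0) (3,0) (4,0) (0,0) (2,1) (3,2) (4,3) (0,1) [ray(1,0) blocked at (4,0)]
  WR@(4,0): attacks (4,1) (3,0) (2,0) (1,0) [ray(0,1) blocked at (4,1); ray(-1,0) blocked at (1,0)]
  WK@(4,1): attacks (4,2) (4,0) (3,1) (3,2) (3,0)
Union (16 distinct): (0,0) (0,1) (1,0) (1,1) (1,2) (1,3) (1,4) (2,0) (2,1) (3,0) (3,1) (3,2) (4,0) (4,1) (4,2) (4,3)

Answer: 16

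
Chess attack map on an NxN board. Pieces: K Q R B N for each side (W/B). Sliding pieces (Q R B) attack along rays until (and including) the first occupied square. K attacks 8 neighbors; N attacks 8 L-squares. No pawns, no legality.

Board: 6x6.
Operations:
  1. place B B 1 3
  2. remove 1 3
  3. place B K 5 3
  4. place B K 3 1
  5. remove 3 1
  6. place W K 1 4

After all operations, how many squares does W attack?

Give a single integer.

Op 1: place BB@(1,3)
Op 2: remove (1,3)
Op 3: place BK@(5,3)
Op 4: place BK@(3,1)
Op 5: remove (3,1)
Op 6: place WK@(1,4)
Per-piece attacks for W:
  WK@(1,4): attacks (1,5) (1,3) (2,4) (0,4) (2,5) (2,3) (0,5) (0,3)
Union (8 distinct): (0,3) (0,4) (0,5) (1,3) (1,5) (2,3) (2,4) (2,5)

Answer: 8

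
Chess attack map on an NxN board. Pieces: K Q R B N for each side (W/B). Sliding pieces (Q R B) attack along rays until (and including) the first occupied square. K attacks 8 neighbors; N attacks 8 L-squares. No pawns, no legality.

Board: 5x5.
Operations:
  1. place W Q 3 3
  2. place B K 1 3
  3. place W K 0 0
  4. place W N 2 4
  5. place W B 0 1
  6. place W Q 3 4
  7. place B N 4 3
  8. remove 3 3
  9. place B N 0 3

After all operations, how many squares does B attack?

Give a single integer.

Answer: 10

Derivation:
Op 1: place WQ@(3,3)
Op 2: place BK@(1,3)
Op 3: place WK@(0,0)
Op 4: place WN@(2,4)
Op 5: place WB@(0,1)
Op 6: place WQ@(3,4)
Op 7: place BN@(4,3)
Op 8: remove (3,3)
Op 9: place BN@(0,3)
Per-piece attacks for B:
  BN@(0,3): attacks (2,4) (1,1) (2,2)
  BK@(1,3): attacks (1,4) (1,2) (2,3) (0,3) (2,4) (2,2) (0,4) (0,2)
  BN@(4,3): attacks (2,4) (3,1) (2,2)
Union (10 distinct): (0,2) (0,3) (0,4) (1,1) (1,2) (1,4) (2,2) (2,3) (2,4) (3,1)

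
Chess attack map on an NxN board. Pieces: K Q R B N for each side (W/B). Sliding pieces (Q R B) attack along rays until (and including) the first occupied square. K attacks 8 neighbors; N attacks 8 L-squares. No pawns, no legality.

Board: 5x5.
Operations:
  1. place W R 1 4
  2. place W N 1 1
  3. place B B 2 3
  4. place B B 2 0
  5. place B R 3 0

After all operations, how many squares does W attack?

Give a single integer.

Op 1: place WR@(1,4)
Op 2: place WN@(1,1)
Op 3: place BB@(2,3)
Op 4: place BB@(2,0)
Op 5: place BR@(3,0)
Per-piece attacks for W:
  WN@(1,1): attacks (2,3) (3,2) (0,3) (3,0)
  WR@(1,4): attacks (1,3) (1,2) (1,1) (2,4) (3,4) (4,4) (0,4) [ray(0,-1) blocked at (1,1)]
Union (11 distinct): (0,3) (0,4) (1,1) (1,2) (1,3) (2,3) (2,4) (3,0) (3,2) (3,4) (4,4)

Answer: 11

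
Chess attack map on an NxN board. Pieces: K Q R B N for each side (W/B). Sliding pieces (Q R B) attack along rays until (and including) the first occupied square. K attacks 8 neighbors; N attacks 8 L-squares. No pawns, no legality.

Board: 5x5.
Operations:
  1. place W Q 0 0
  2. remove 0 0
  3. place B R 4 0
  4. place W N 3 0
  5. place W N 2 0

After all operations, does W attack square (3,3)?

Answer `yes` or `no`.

Op 1: place WQ@(0,0)
Op 2: remove (0,0)
Op 3: place BR@(4,0)
Op 4: place WN@(3,0)
Op 5: place WN@(2,0)
Per-piece attacks for W:
  WN@(2,0): attacks (3,2) (4,1) (1,2) (0,1)
  WN@(3,0): attacks (4,2) (2,2) (1,1)
W attacks (3,3): no

Answer: no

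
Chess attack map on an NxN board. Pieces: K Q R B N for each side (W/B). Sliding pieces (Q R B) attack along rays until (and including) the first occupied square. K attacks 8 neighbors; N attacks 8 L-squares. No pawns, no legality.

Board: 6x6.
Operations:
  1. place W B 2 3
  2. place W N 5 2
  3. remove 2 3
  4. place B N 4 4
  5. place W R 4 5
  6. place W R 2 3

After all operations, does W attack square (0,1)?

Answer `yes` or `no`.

Answer: no

Derivation:
Op 1: place WB@(2,3)
Op 2: place WN@(5,2)
Op 3: remove (2,3)
Op 4: place BN@(4,4)
Op 5: place WR@(4,5)
Op 6: place WR@(2,3)
Per-piece attacks for W:
  WR@(2,3): attacks (2,4) (2,5) (2,2) (2,1) (2,0) (3,3) (4,3) (5,3) (1,3) (0,3)
  WR@(4,5): attacks (4,4) (5,5) (3,5) (2,5) (1,5) (0,5) [ray(0,-1) blocked at (4,4)]
  WN@(5,2): attacks (4,4) (3,3) (4,0) (3,1)
W attacks (0,1): no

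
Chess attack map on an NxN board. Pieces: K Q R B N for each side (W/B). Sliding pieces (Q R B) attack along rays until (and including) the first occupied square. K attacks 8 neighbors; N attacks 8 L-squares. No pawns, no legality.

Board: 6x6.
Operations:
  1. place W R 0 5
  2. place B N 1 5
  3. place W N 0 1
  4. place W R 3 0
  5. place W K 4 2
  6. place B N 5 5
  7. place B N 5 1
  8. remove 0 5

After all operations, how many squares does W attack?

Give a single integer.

Answer: 17

Derivation:
Op 1: place WR@(0,5)
Op 2: place BN@(1,5)
Op 3: place WN@(0,1)
Op 4: place WR@(3,0)
Op 5: place WK@(4,2)
Op 6: place BN@(5,5)
Op 7: place BN@(5,1)
Op 8: remove (0,5)
Per-piece attacks for W:
  WN@(0,1): attacks (1,3) (2,2) (2,0)
  WR@(3,0): attacks (3,1) (3,2) (3,3) (3,4) (3,5) (4,0) (5,0) (2,0) (1,0) (0,0)
  WK@(4,2): attacks (4,3) (4,1) (5,2) (3,2) (5,3) (5,1) (3,3) (3,1)
Union (17 distinct): (0,0) (1,0) (1,3) (2,0) (2,2) (3,1) (3,2) (3,3) (3,4) (3,5) (4,0) (4,1) (4,3) (5,0) (5,1) (5,2) (5,3)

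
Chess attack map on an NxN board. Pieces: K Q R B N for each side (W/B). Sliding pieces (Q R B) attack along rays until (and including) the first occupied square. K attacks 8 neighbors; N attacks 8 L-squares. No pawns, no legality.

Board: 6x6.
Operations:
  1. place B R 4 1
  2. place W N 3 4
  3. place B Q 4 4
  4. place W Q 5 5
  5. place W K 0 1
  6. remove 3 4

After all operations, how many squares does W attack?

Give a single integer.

Op 1: place BR@(4,1)
Op 2: place WN@(3,4)
Op 3: place BQ@(4,4)
Op 4: place WQ@(5,5)
Op 5: place WK@(0,1)
Op 6: remove (3,4)
Per-piece attacks for W:
  WK@(0,1): attacks (0,2) (0,0) (1,1) (1,2) (1,0)
  WQ@(5,5): attacks (5,4) (5,3) (5,2) (5,1) (5,0) (4,5) (3,5) (2,5) (1,5) (0,5) (4,4) [ray(-1,-1) blocked at (4,4)]
Union (16 distinct): (0,0) (0,2) (0,5) (1,0) (1,1) (1,2) (1,5) (2,5) (3,5) (4,4) (4,5) (5,0) (5,1) (5,2) (5,3) (5,4)

Answer: 16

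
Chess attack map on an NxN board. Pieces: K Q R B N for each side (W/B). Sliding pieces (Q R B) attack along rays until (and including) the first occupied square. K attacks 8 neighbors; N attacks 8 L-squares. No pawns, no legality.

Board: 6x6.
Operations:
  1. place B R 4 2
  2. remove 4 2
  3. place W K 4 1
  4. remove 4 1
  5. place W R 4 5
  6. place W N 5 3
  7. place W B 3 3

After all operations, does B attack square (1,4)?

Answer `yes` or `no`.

Answer: no

Derivation:
Op 1: place BR@(4,2)
Op 2: remove (4,2)
Op 3: place WK@(4,1)
Op 4: remove (4,1)
Op 5: place WR@(4,5)
Op 6: place WN@(5,3)
Op 7: place WB@(3,3)
Per-piece attacks for B:
B attacks (1,4): no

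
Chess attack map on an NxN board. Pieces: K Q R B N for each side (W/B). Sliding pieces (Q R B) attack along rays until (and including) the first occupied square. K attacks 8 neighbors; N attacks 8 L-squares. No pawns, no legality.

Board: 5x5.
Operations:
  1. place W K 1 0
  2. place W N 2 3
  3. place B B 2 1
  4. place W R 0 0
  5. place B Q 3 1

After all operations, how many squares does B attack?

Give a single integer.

Answer: 16

Derivation:
Op 1: place WK@(1,0)
Op 2: place WN@(2,3)
Op 3: place BB@(2,1)
Op 4: place WR@(0,0)
Op 5: place BQ@(3,1)
Per-piece attacks for B:
  BB@(2,1): attacks (3,2) (4,3) (3,0) (1,2) (0,3) (1,0) [ray(-1,-1) blocked at (1,0)]
  BQ@(3,1): attacks (3,2) (3,3) (3,4) (3,0) (4,1) (2,1) (4,2) (4,0) (2,2) (1,3) (0,4) (2,0) [ray(-1,0) blocked at (2,1)]
Union (16 distinct): (0,3) (0,4) (1,0) (1,2) (1,3) (2,0) (2,1) (2,2) (3,0) (3,2) (3,3) (3,4) (4,0) (4,1) (4,2) (4,3)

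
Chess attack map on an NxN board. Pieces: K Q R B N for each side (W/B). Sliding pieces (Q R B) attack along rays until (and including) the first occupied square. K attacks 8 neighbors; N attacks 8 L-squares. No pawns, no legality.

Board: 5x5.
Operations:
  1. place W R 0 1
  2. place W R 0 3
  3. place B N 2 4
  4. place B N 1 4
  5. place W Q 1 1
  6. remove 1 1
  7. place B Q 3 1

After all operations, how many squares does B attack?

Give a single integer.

Op 1: place WR@(0,1)
Op 2: place WR@(0,3)
Op 3: place BN@(2,4)
Op 4: place BN@(1,4)
Op 5: place WQ@(1,1)
Op 6: remove (1,1)
Op 7: place BQ@(3,1)
Per-piece attacks for B:
  BN@(1,4): attacks (2,2) (3,3) (0,2)
  BN@(2,4): attacks (3,2) (4,3) (1,2) (0,3)
  BQ@(3,1): attacks (3,2) (3,3) (3,4) (3,0) (4,1) (2,1) (1,1) (0,1) (4,2) (4,0) (2,2) (1,3) (0,4) (2,0) [ray(-1,0) blocked at (0,1)]
Union (18 distinct): (0,1) (0,2) (0,3) (0,4) (1,1) (1,2) (1,3) (2,0) (2,1) (2,2) (3,0) (3,2) (3,3) (3,4) (4,0) (4,1) (4,2) (4,3)

Answer: 18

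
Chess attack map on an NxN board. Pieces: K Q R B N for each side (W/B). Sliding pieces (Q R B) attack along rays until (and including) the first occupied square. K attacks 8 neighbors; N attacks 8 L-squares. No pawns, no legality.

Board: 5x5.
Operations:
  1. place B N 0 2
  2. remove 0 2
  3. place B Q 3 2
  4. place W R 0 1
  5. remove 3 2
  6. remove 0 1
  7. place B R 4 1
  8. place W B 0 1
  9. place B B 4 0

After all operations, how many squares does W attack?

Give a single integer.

Answer: 4

Derivation:
Op 1: place BN@(0,2)
Op 2: remove (0,2)
Op 3: place BQ@(3,2)
Op 4: place WR@(0,1)
Op 5: remove (3,2)
Op 6: remove (0,1)
Op 7: place BR@(4,1)
Op 8: place WB@(0,1)
Op 9: place BB@(4,0)
Per-piece attacks for W:
  WB@(0,1): attacks (1,2) (2,3) (3,4) (1,0)
Union (4 distinct): (1,0) (1,2) (2,3) (3,4)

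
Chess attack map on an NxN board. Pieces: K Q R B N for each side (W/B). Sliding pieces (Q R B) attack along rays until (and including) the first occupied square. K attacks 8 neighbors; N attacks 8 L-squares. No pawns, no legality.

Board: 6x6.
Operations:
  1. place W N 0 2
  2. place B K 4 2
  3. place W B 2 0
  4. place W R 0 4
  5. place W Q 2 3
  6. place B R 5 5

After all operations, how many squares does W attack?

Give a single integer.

Answer: 27

Derivation:
Op 1: place WN@(0,2)
Op 2: place BK@(4,2)
Op 3: place WB@(2,0)
Op 4: place WR@(0,4)
Op 5: place WQ@(2,3)
Op 6: place BR@(5,5)
Per-piece attacks for W:
  WN@(0,2): attacks (1,4) (2,3) (1,0) (2,1)
  WR@(0,4): attacks (0,5) (0,3) (0,2) (1,4) (2,4) (3,4) (4,4) (5,4) [ray(0,-1) blocked at (0,2)]
  WB@(2,0): attacks (3,1) (4,2) (1,1) (0,2) [ray(1,1) blocked at (4,2); ray(-1,1) blocked at (0,2)]
  WQ@(2,3): attacks (2,4) (2,5) (2,2) (2,1) (2,0) (3,3) (4,3) (5,3) (1,3) (0,3) (3,4) (4,5) (3,2) (4,1) (5,0) (1,4) (0,5) (1,2) (0,1) [ray(0,-1) blocked at (2,0)]
Union (27 distinct): (0,1) (0,2) (0,3) (0,5) (1,0) (1,1) (1,2) (1,3) (1,4) (2,0) (2,1) (2,2) (2,3) (2,4) (2,5) (3,1) (3,2) (3,3) (3,4) (4,1) (4,2) (4,3) (4,4) (4,5) (5,0) (5,3) (5,4)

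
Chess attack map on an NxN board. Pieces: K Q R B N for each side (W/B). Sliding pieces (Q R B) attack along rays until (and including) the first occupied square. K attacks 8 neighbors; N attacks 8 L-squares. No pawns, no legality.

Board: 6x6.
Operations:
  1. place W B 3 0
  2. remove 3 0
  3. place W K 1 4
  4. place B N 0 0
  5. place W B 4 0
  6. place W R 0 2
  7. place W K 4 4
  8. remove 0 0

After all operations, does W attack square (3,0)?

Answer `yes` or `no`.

Answer: no

Derivation:
Op 1: place WB@(3,0)
Op 2: remove (3,0)
Op 3: place WK@(1,4)
Op 4: place BN@(0,0)
Op 5: place WB@(4,0)
Op 6: place WR@(0,2)
Op 7: place WK@(4,4)
Op 8: remove (0,0)
Per-piece attacks for W:
  WR@(0,2): attacks (0,3) (0,4) (0,5) (0,1) (0,0) (1,2) (2,2) (3,2) (4,2) (5,2)
  WK@(1,4): attacks (1,5) (1,3) (2,4) (0,4) (2,5) (2,3) (0,5) (0,3)
  WB@(4,0): attacks (5,1) (3,1) (2,2) (1,3) (0,4)
  WK@(4,4): attacks (4,5) (4,3) (5,4) (3,4) (5,5) (5,3) (3,5) (3,3)
W attacks (3,0): no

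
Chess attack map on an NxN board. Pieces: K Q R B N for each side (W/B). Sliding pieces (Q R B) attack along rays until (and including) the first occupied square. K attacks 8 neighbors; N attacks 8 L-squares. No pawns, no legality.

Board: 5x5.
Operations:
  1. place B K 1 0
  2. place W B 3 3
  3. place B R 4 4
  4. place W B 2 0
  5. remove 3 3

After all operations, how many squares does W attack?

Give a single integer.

Answer: 4

Derivation:
Op 1: place BK@(1,0)
Op 2: place WB@(3,3)
Op 3: place BR@(4,4)
Op 4: place WB@(2,0)
Op 5: remove (3,3)
Per-piece attacks for W:
  WB@(2,0): attacks (3,1) (4,2) (1,1) (0,2)
Union (4 distinct): (0,2) (1,1) (3,1) (4,2)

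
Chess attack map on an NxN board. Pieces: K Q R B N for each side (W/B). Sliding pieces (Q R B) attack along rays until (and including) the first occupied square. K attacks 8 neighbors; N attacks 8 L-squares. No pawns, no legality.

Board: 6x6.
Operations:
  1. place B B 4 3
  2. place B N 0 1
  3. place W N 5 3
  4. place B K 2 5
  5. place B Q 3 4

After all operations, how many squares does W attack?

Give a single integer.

Op 1: place BB@(4,3)
Op 2: place BN@(0,1)
Op 3: place WN@(5,3)
Op 4: place BK@(2,5)
Op 5: place BQ@(3,4)
Per-piece attacks for W:
  WN@(5,3): attacks (4,5) (3,4) (4,1) (3,2)
Union (4 distinct): (3,2) (3,4) (4,1) (4,5)

Answer: 4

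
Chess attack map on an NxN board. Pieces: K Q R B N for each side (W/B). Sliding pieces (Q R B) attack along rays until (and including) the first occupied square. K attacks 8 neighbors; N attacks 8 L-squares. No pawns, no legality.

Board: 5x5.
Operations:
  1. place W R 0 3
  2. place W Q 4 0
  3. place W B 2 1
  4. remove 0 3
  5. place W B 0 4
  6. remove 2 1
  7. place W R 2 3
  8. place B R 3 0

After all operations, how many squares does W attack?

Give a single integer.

Op 1: place WR@(0,3)
Op 2: place WQ@(4,0)
Op 3: place WB@(2,1)
Op 4: remove (0,3)
Op 5: place WB@(0,4)
Op 6: remove (2,1)
Op 7: place WR@(2,3)
Op 8: place BR@(3,0)
Per-piece attacks for W:
  WB@(0,4): attacks (1,3) (2,2) (3,1) (4,0) [ray(1,-1) blocked at (4,0)]
  WR@(2,3): attacks (2,4) (2,2) (2,1) (2,0) (3,3) (4,3) (1,3) (0,3)
  WQ@(4,0): attacks (4,1) (4,2) (4,3) (4,4) (3,0) (3,1) (2,2) (1,3) (0,4) [ray(-1,0) blocked at (3,0); ray(-1,1) blocked at (0,4)]
Union (15 distinct): (0,3) (0,4) (1,3) (2,0) (2,1) (2,2) (2,4) (3,0) (3,1) (3,3) (4,0) (4,1) (4,2) (4,3) (4,4)

Answer: 15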